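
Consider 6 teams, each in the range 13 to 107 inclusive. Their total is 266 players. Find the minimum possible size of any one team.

Minimizing one value means maximizing the remaining 5.
The other 5 can take up 5 × 107 = 535 ≥ 266 − 13, so one team can sit at its floor of 13.
Achievable: one at 13 and the other 5 totalling 253, which fits since 5 × 13 ≤ 253 ≤ 5 × 107.

13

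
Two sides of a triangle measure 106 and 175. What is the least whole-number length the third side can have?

70

The third side must exceed |106 − 175| = 69.
The smallest integer above 69 is 70.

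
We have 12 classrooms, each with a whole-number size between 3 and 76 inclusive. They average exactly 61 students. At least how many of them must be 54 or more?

The total is 12 × 61 = 732.
Suppose at most 12 − j of them reach 54; then j values are ≤ 53 and the rest ≤ 76.
The total is then ≤ 53·j + 76·(12 − j) = 912 − 23j. For this to be ≥ 732 we need j ≤ 7, so at least 12 − 7 = 5 must reach 54.
Exactly 5 works: 5 values at 76 and 7 at 53 total 751; lower one of the high values by 19 (still ≥ 54) to hit 732.

5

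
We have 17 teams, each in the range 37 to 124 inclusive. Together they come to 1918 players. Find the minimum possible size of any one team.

37

Minimizing one value means maximizing the remaining 16.
The other 16 can take up 16 × 124 = 1984 ≥ 1918 − 37, so one team can sit at its floor of 37.
Achievable: one at 37 and the other 16 totalling 1881, which fits since 16 × 37 ≤ 1881 ≤ 16 × 124.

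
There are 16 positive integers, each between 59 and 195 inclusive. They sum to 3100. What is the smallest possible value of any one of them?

175

Minimizing one value means maximizing the remaining 15.
The other 15 contribute at most 15 × 195 = 2925, leaving at least 3100 − 2925 = 175.
Since 175 ≥ 59, this is achievable: one at 175 and 15 at 195.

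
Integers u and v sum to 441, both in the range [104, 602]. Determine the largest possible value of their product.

48620

With u + v fixed, uv peaks when the two are closest together.
Taking u = 220 and v = 221 (both in [104, 602]) gives uv = 48620.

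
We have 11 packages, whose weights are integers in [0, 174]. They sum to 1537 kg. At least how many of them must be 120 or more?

5

Each value short of 120 is at most 119, costing at least 174 − 119 = 55 against the maximum total of 1914.
We can afford to lose at most 1914 − 1537 = 377, so at most ⌊377/55⌋ = 6 fall short, and at least 5 are ≥ 120.
Exactly 5 works: 5 values at 174 and 6 at 119 total 1584; lower one of the high values by 47 (still ≥ 120) to hit 1537.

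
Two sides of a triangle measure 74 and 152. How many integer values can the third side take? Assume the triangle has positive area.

The triangle inequality gives |74 − 152| < c < 74 + 152, i.e. 78 < c < 226.
So c can be any integer from 79 to 225: 147 values.

147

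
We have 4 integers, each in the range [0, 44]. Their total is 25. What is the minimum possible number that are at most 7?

Let j be the number exceeding 7. Then the total is ≥ 8·j + 0·(4 − j) = 0 + 8j.
So 8j ≤ 25 and j ≤ 3; hence at least 4 − 3 = 1 are ≤ 7.
Exactly 1 works: 1 value at 0 and 3 at 8 total 24; raise one of the low values by 1 (still ≤ 7) to hit 25.

1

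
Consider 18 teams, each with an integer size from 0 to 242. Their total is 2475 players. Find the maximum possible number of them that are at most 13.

Each value at 13 or below falls at least 242 − 13 = 229 short of the ceiling 242.
The ceiling total is 18 × 242 = 4356, and we need 2475, so at most ⌊(4356 − 2475)/229⌋ = 8 can be that low.
k = 8 is achieved by 8 values at 13 and 10 at 242, total 2524; lower one of the 242's by 49 (still > 13) to reach 2475.

8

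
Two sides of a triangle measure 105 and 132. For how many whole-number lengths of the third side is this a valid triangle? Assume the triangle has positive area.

209

The triangle inequality gives |105 − 132| < c < 105 + 132, i.e. 27 < c < 237.
So c can be any integer from 28 to 236: 209 values.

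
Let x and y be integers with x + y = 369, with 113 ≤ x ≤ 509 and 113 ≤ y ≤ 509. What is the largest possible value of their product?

For a fixed sum, the product xy is largest when x and y are as close as possible.
Taking x = 184 and y = 185 (both in [113, 509]) gives xy = 34040.

34040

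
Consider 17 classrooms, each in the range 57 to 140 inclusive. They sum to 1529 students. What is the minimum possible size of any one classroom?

To make one classroom as small as possible, make the other 16 as large as possible.
The other 16 can take up 16 × 140 = 2240 ≥ 1529 − 57, so one classroom can sit at its floor of 57.
Achievable: one at 57 and the other 16 totalling 1472, which fits since 16 × 57 ≤ 1472 ≤ 16 × 140.

57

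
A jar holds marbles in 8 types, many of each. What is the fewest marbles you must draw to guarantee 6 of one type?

41

You could draw 5 of every type without reaching 6 of any — 40 in all.
One more forces 6 of some type, so 40 + 1 = 41.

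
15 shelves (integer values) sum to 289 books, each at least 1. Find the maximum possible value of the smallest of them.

19

If every one of the 15 were at least 20, the total would be at least 15 × 20 = 300 > 289.
Taking 11 copies of 19 and 4 copies of 20 gives exactly 289, so 19 is attained.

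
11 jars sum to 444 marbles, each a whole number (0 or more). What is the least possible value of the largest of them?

41

Some value must be at least ⌈444/11⌉ = 41, since 11 × 40 = 440 < 444.
Taking 7 copies of 40 and 4 copies of 41 gives exactly 444, so 41 is attained.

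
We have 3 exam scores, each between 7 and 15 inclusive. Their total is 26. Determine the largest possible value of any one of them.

To make one score as large as possible, make the other 2 as small as possible.
The other 2 contribute at least 2 × 7 = 14, leaving at most 26 − 14 = 12.
Since 12 ≤ 15, this is achievable: one at 12 and 2 at 7.

12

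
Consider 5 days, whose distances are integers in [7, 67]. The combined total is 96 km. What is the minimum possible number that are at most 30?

Let j be the number exceeding 30. Then the total is ≥ 31·j + 7·(5 − j) = 35 + 24j.
So 24j ≤ 61 and j ≤ 2; hence at least 5 − 2 = 3 are ≤ 30.
Exactly 3 works: 3 values at 7 and 2 at 31 total 83; raise one of the low values by 13 (still ≤ 30) to hit 96.

3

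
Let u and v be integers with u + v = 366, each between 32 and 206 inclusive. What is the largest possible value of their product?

uv = u(366 − u) is maximized when u is as near 366/2 as the bounds allow.
Taking u = 183 and v = 183 (both in [32, 206]) gives uv = 33489.

33489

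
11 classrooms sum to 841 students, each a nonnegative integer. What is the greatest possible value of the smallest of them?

76

The 11 values sum to 841, so their minimum is at most ⌊841/11⌋ = 76.
Equality holds with 6 values of 76 and 5 values of 77.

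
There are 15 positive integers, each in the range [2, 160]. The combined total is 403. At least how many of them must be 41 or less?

If only k of them are at most 41, the other 15 − k are at least 42, so the total is at least (15 − k)·42 + k·2.
This is ≤ 403, so (15 − k)·42 + 2k ≤ 403, which gives k ≥ 6.
Exactly 6 works: 6 values at 2 and 9 at 42 total 390; raise one of the low values by 13 (still ≤ 41) to hit 403.

6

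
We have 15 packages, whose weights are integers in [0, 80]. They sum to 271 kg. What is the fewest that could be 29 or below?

If only k of them are at most 29, the other 15 − k are at least 30, so the total is at least (15 − k)·30 + k·0.
This is ≤ 271, so (15 − k)·30 + 0k ≤ 271, which gives k ≥ 6.
Exactly 6 works: 6 values at 0 and 9 at 30 total 270; raise one of the low values by 1 (still ≤ 29) to hit 271.

6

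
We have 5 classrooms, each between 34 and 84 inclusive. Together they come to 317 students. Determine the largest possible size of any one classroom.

To make one classroom as large as possible, make the other 4 as small as possible.
The other 4 contribute at least 4 × 34 = 136, leaving at most 317 − 136 = 181.
But each classroom is capped at 84, so the maximum is 84.
Achievable: one at 84 and the other 4 totalling 233, which fits since 4 × 34 ≤ 233 ≤ 4 × 84.

84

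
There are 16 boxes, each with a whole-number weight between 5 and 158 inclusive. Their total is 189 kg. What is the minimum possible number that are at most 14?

Let j be the number exceeding 14. Then the total is ≥ 15·j + 5·(16 − j) = 80 + 10j.
So 10j ≤ 109 and j ≤ 10; hence at least 16 − 10 = 6 are ≤ 14.
Exactly 6 works: 6 values at 5 and 10 at 15 total 180; raise one of the low values by 9 (still ≤ 14) to hit 189.

6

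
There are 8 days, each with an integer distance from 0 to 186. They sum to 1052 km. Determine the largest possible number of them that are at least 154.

6

If k of the values are ≥ 154, the total is ≥ 154k + 0(8 − k).
Setting 154k + 0(8 − k) ≤ 1052 gives 154k ≤ 1052, so k ≤ 6.
k = 6 is achieved by 6 values at 154 and 2 at 0, total 924; add 128 to one value (staying below 154) to reach 1052.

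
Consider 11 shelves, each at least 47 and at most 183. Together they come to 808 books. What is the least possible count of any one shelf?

47

Minimizing one value means maximizing the remaining 10.
The other 10 can take up 10 × 183 = 1830 ≥ 808 − 47, so one shelf can sit at its floor of 47.
Achievable: one at 47 and the other 10 totalling 761, which fits since 10 × 47 ≤ 761 ≤ 10 × 183.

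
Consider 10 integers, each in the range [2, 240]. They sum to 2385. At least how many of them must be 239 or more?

Each value short of 239 is at most 238, costing at least 240 − 238 = 2 against the maximum total of 2400.
We can afford to lose at most 2400 − 2385 = 15, so at most ⌊15/2⌋ = 7 fall short, and at least 3 are ≥ 239.
Exactly 3 works: 3 values at 240 and 7 at 238 total 2386; lower one of the high values by 1 (still ≥ 239) to hit 2385.

3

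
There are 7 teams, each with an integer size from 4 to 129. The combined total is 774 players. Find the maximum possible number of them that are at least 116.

6

Suppose k of them are at least 116. Those contribute at least 116 each and the other 7 − k at least 4 each.
So the total is at least 116k + 4(7 − k) = 28 + 112k. This must be ≤ 774, giving k ≤ 6.
k = 6 is achieved by 6 values at 116 and 1 at 4, total 700; add 74 to one value (staying below 116) to reach 774.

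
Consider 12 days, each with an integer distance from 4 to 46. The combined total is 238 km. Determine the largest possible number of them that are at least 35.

If k of the values are ≥ 35, the total is ≥ 35k + 4(12 − k).
Setting 35k + 4(12 − k) ≤ 238 gives 31k ≤ 190, so k ≤ 6.
k = 6 is achieved by 6 values at 35 and 6 at 4, total 234; add 4 to one value (staying below 35) to reach 238.

6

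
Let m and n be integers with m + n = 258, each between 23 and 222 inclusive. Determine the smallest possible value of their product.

7992

Since m + n is fixed, pushing one of them to its bound minimizes the product.
At the endpoint m = 36, n = 258 − 36 = 222, so mn = 36 × 222 = 7992.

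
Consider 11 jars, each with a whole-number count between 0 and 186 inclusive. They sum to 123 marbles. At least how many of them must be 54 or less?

9

Let j be the number exceeding 54. Then the total is ≥ 55·j + 0·(11 − j) = 0 + 55j.
So 55j ≤ 123 and j ≤ 2; hence at least 11 − 2 = 9 are ≤ 54.
Exactly 9 works: 9 values at 0 and 2 at 55 total 110; raise one of the low values by 13 (still ≤ 54) to hit 123.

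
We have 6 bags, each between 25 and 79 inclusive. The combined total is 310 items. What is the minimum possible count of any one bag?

25

Minimizing one value means maximizing the remaining 5.
The other 5 can take up 5 × 79 = 395 ≥ 310 − 25, so one bag can sit at its floor of 25.
Achievable: one at 25 and the other 5 totalling 285, which fits since 5 × 25 ≤ 285 ≤ 5 × 79.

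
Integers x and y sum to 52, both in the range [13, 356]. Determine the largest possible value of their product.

xy = x(52 − x) is maximized when x is as near 52/2 as the bounds allow.
Taking x = 26 and y = 26 (both in [13, 356]) gives xy = 676.

676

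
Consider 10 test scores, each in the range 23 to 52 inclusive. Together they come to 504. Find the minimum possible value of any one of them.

Minimizing one value means maximizing the remaining 9.
The other 9 contribute at most 9 × 52 = 468, leaving at least 504 − 468 = 36.
Since 36 ≥ 23, this is achievable: one at 36 and 9 at 52.

36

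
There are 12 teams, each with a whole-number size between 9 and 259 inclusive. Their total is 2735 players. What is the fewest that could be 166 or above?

9

Suppose at most 12 − j of them reach 166; then j values are ≤ 165 and the rest ≤ 259.
The total is then ≤ 165·j + 259·(12 − j) = 3108 − 94j. For this to be ≥ 2735 we need j ≤ 3, so at least 12 − 3 = 9 must reach 166.
Exactly 9 works: 9 values at 259 and 3 at 165 total 2826; lower one of the high values by 91 (still ≥ 166) to hit 2735.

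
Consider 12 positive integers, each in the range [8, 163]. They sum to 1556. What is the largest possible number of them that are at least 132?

If k of the values are ≥ 132, the total is ≥ 132k + 8(12 − k).
Setting 132k + 8(12 − k) ≤ 1556 gives 124k ≤ 1460, so k ≤ 11.
k = 11 is achieved by 11 values at 132 and 1 at 8, total 1460; add 96 to one value (staying below 132) to reach 1556.

11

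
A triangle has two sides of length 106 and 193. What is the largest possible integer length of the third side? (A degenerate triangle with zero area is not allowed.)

298

The third side must be less than 106 + 193 = 299.
The largest integer below 299 is 298.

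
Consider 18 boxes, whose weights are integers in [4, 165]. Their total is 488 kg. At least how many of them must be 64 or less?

Each value above 64 is at least 65, contributing at least 65 − 4 = 61 above the floor 4.
The sum exceeds the floor total 72 by 416, so at most ⌊416/61⌋ = 6 exceed 64, and at least 12 are ≤ 64.
Exactly 12 works: 12 values at 4 and 6 at 65 total 438; raise one of the low values by 50 (still ≤ 64) to hit 488.

12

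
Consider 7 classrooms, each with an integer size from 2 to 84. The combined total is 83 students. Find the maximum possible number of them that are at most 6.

6

Each value at 6 or below falls at least 84 − 6 = 78 short of the ceiling 84.
The ceiling total is 7 × 84 = 588, and we need 83, so at most ⌊(588 − 83)/78⌋ = 6 can be that low.
k = 6 is achieved by 6 values at 6 and 1 at 84, total 120; lower one of the 84's by 37 (still > 6) to reach 83.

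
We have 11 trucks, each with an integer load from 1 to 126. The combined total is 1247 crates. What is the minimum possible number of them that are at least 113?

2

If only k of them are at least 113, the other 11 − k are at most 112, so the total is at most k·126 + (11 − k)·112.
This must reach 1247, so k·126 + (11 − k)·112 ≥ 1247, giving k ≥ 2.
Exactly 2 works: 2 values at 126 and 9 at 112 total 1260; lower one of the high values by 13 (still ≥ 113) to hit 1247.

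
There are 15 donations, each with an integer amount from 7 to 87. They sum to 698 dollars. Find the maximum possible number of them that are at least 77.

With k values at 77 or above and the rest at least 7, the sum is at least 105 + 70k.
Since the sum is 698, we need 70k ≤ 593, i.e. k ≤ 8.
k = 8 is achieved by 8 values at 77 and 7 at 7, total 665; add 33 to one value (staying below 77) to reach 698.

8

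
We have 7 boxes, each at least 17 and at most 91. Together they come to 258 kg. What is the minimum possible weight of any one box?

Minimizing one value means maximizing the remaining 6.
The other 6 can take up 6 × 91 = 546 ≥ 258 − 17, so one box can sit at its floor of 17.
Achievable: one at 17 and the other 6 totalling 241, which fits since 6 × 17 ≤ 241 ≤ 6 × 91.

17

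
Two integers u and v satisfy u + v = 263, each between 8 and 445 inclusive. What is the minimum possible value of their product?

2040

For a fixed sum, uv is smallest when u and v are as far apart as possible.
At the endpoint u = 8, v = 263 − 8 = 255, so uv = 8 × 255 = 2040.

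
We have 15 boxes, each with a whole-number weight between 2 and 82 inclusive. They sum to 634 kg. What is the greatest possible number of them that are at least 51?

If k of the values are ≥ 51, the total is ≥ 51k + 2(15 − k).
Setting 51k + 2(15 − k) ≤ 634 gives 49k ≤ 604, so k ≤ 12.
k = 12 is achieved by 12 values at 51 and 3 at 2, total 618; add 16 to one value (staying below 51) to reach 634.

12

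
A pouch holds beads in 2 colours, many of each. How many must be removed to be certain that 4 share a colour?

7

In the worst case you draw 3 of each of the 2 colours: 2 × 3 = 6.
One more forces 4 of some colour, so 6 + 1 = 7.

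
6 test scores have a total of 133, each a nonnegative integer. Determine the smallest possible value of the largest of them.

23

If every one of the 6 were at most 22, the total would be at most 6 × 22 = 132 < 133.
Taking 5 copies of 22 and 1 copy of 23 gives exactly 133, so 23 is attained.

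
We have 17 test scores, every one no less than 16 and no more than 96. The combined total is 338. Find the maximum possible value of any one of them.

Maximizing one value means minimizing the remaining 16.
The other 16 contribute at least 16 × 16 = 256, leaving at most 338 − 256 = 82.
Since 82 ≤ 96, this is achievable: one at 82 and 16 at 16.

82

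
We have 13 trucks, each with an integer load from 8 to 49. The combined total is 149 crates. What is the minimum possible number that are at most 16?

8

If only k of them are at most 16, the other 13 − k are at least 17, so the total is at least (13 − k)·17 + k·8.
This is ≤ 149, so (13 − k)·17 + 8k ≤ 149, which gives k ≥ 8.
Exactly 8 works: 8 values at 8 and 5 at 17 total 149.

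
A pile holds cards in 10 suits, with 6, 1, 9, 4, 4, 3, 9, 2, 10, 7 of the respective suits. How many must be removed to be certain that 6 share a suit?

40

In the worst case you take as many as possible of each suit without reaching 6: 5 + 1 + 5 + 4 + 4 + 3 + 5 + 2 + 5 + 5 = 39.
The next one must give 6 of some suit, so 39 + 1 = 40.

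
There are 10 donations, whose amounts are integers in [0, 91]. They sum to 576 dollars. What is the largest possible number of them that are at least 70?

If k of the values are ≥ 70, the total is ≥ 70k + 0(10 − k).
Setting 70k + 0(10 − k) ≤ 576 gives 70k ≤ 576, so k ≤ 8.
k = 8 is achieved by 8 values at 70 and 2 at 0, total 560; add 16 to one value (staying below 70) to reach 576.

8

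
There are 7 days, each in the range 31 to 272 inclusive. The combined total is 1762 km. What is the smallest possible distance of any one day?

Minimizing one value means maximizing the remaining 6.
The other 6 contribute at most 6 × 272 = 1632, leaving at least 1762 − 1632 = 130.
Since 130 ≥ 31, this is achievable: one at 130 and 6 at 272.

130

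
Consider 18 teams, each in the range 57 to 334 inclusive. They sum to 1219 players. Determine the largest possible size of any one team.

250

To make one team as large as possible, make the other 17 as small as possible.
The other 17 contribute at least 17 × 57 = 969, leaving at most 1219 − 969 = 250.
Since 250 ≤ 334, this is achievable: one at 250 and 17 at 57.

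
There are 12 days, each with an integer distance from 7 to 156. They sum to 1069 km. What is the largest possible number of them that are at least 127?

Suppose k of them are at least 127. Those contribute at least 127 each and the other 12 − k at least 7 each.
So the total is at least 127k + 7(12 − k) = 84 + 120k. This must be ≤ 1069, giving k ≤ 8.
k = 8 is achieved by 8 values at 127 and 4 at 7, total 1044; add 25 to one value (staying below 127) to reach 1069.

8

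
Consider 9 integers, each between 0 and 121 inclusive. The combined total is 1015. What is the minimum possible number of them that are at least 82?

Suppose at most 9 − j of them reach 82; then j values are ≤ 81 and the rest ≤ 121.
The total is then ≤ 81·j + 121·(9 − j) = 1089 − 40j. For this to be ≥ 1015 we need j ≤ 1, so at least 9 − 1 = 8 must reach 82.
Exactly 8 works: 8 values at 121 and 1 at 81 total 1049; lower one of the high values by 34 (still ≥ 82) to hit 1015.

8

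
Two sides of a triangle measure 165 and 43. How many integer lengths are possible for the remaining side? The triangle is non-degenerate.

The triangle inequality gives |165 − 43| < c < 165 + 43, i.e. 122 < c < 208.
So c can be any integer from 123 to 207: 85 values.

85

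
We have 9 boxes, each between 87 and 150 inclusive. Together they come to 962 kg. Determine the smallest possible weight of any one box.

87

To make one box as small as possible, make the other 8 as large as possible.
The other 8 can take up 8 × 150 = 1200 ≥ 962 − 87, so one box can sit at its floor of 87.
Achievable: one at 87 and the other 8 totalling 875, which fits since 8 × 87 ≤ 875 ≤ 8 × 150.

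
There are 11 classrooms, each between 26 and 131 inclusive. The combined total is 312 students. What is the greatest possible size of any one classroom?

Maximizing one value means minimizing the remaining 10.
The other 10 contribute at least 10 × 26 = 260, leaving at most 312 − 260 = 52.
Since 52 ≤ 131, this is achievable: one at 52 and 10 at 26.

52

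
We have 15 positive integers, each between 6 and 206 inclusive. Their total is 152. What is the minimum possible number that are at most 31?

13

Each value above 31 is at least 32, contributing at least 32 − 6 = 26 above the floor 6.
The sum exceeds the floor total 90 by 62, so at most ⌊62/26⌋ = 2 exceed 31, and at least 13 are ≤ 31.
Exactly 13 works: 13 values at 6 and 2 at 32 total 142; raise one of the low values by 10 (still ≤ 31) to hit 152.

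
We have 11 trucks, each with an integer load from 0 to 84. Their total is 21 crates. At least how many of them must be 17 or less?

10

Let j be the number exceeding 17. Then the total is ≥ 18·j + 0·(11 − j) = 0 + 18j.
So 18j ≤ 21 and j ≤ 1; hence at least 11 − 1 = 10 are ≤ 17.
Exactly 10 works: 10 values at 0 and 1 at 18 total 18; raise one of the low values by 3 (still ≤ 17) to hit 21.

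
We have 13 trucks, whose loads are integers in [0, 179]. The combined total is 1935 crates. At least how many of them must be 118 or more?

Each value short of 118 is at most 117, costing at least 179 − 117 = 62 against the maximum total of 2327.
We can afford to lose at most 2327 − 1935 = 392, so at most ⌊392/62⌋ = 6 fall short, and at least 7 are ≥ 118.
Exactly 7 works: 7 values at 179 and 6 at 117 total 1955; lower one of the high values by 20 (still ≥ 118) to hit 1935.

7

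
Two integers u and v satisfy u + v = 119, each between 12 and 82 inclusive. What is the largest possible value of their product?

3540

For a fixed sum, the product uv is largest when u and v are as close as possible.
Taking u = 59 and v = 60 (both in [12, 82]) gives uv = 3540.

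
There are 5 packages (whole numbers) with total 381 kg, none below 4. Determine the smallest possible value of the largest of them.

The 5 values sum to 381, so their maximum is at least ⌈381/5⌉ = 77.
Taking 4 copies of 76 and 1 copy of 77 gives exactly 381, so 77 is attained.

77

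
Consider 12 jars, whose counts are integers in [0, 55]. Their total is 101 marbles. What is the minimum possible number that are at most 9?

If only k of them are at most 9, the other 12 − k are at least 10, so the total is at least (12 − k)·10 + k·0.
This is ≤ 101, so (12 − k)·10 + 0k ≤ 101, which gives k ≥ 2.
Exactly 2 works: 2 values at 0 and 10 at 10 total 100; raise one of the low values by 1 (still ≤ 9) to hit 101.

2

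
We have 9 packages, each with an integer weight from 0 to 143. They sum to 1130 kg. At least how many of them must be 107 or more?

If only k of them are at least 107, the other 9 − k are at most 106, so the total is at most k·143 + (9 − k)·106.
This must reach 1130, so k·143 + (9 − k)·106 ≥ 1130, giving k ≥ 5.
Exactly 5 works: 5 values at 143 and 4 at 106 total 1139; lower one of the high values by 9 (still ≥ 107) to hit 1130.

5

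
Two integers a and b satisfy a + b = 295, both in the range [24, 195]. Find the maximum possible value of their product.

With a + b fixed, ab peaks when the two are closest together.
Taking a = 147 and b = 148 (both in [24, 195]) gives ab = 21756.

21756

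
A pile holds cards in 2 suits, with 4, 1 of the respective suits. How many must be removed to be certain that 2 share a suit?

3

In the worst case you take as many as possible of each suit without reaching 2: 1 + 1 = 2.
The next one must give 2 of some suit, so 2 + 1 = 3.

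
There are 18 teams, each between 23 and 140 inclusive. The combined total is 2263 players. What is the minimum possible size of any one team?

23

Minimizing one value means maximizing the remaining 17.
The other 17 can take up 17 × 140 = 2380 ≥ 2263 − 23, so one team can sit at its floor of 23.
Achievable: one at 23 and the other 17 totalling 2240, which fits since 17 × 23 ≤ 2240 ≤ 17 × 140.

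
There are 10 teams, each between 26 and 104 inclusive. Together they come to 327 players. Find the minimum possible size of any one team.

To make one team as small as possible, make the other 9 as large as possible.
The other 9 can take up 9 × 104 = 936 ≥ 327 − 26, so one team can sit at its floor of 26.
Achievable: one at 26 and the other 9 totalling 301, which fits since 9 × 26 ≤ 301 ≤ 9 × 104.

26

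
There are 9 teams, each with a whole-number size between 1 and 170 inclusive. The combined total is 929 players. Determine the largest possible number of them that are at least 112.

8

With k values at 112 or above and the rest at least 1, the sum is at least 9 + 111k.
Since the sum is 929, we need 111k ≤ 920, i.e. k ≤ 8.
k = 8 is achieved by 8 values at 112 and 1 at 1, total 897; add 32 to one value (staying below 112) to reach 929.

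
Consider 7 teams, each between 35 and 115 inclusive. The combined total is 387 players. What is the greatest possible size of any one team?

115

To make one team as large as possible, make the other 6 as small as possible.
The other 6 contribute at least 6 × 35 = 210, leaving at most 387 − 210 = 177.
But each team is capped at 115, so the maximum is 115.
Achievable: one at 115 and the other 6 totalling 272, which fits since 6 × 35 ≤ 272 ≤ 6 × 115.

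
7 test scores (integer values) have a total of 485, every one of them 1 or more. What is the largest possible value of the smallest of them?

The 7 values sum to 485, so their minimum is at most ⌊485/7⌋ = 69.
Achievable: 5 of them at 69 and 2 at 70 total 485.

69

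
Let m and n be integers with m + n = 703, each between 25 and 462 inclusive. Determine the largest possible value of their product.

For a fixed sum, the product mn is largest when m and n are as close as possible.
Taking m = 351 and n = 352 (both in [25, 462]) gives mn = 123552.

123552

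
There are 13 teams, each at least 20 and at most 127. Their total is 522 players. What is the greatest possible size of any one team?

127

Maximizing one value means minimizing the remaining 12.
The other 12 contribute at least 12 × 20 = 240, leaving at most 522 − 240 = 282.
But each team is capped at 127, so the maximum is 127.
Achievable: one at 127 and the other 12 totalling 395, which fits since 12 × 20 ≤ 395 ≤ 12 × 127.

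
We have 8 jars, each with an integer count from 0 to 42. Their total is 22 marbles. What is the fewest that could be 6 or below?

5

If only k of them are at most 6, the other 8 − k are at least 7, so the total is at least (8 − k)·7 + k·0.
This is ≤ 22, so (8 − k)·7 + 0k ≤ 22, which gives k ≥ 5.
Exactly 5 works: 5 values at 0 and 3 at 7 total 21; raise one of the low values by 1 (still ≤ 6) to hit 22.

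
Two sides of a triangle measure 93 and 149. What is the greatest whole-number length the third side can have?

The third side must be less than 93 + 149 = 242.
The largest integer below 242 is 241.

241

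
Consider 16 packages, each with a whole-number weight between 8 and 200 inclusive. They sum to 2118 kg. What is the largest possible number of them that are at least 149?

14

Suppose k of them are at least 149. Those contribute at least 149 each and the other 16 − k at least 8 each.
So the total is at least 149k + 8(16 − k) = 128 + 141k. This must be ≤ 2118, giving k ≤ 14.
k = 14 is achieved by 14 values at 149 and 2 at 8, total 2102; add 16 to one value (staying below 149) to reach 2118.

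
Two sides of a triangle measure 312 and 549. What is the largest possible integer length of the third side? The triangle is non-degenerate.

860

The third side must be less than 312 + 549 = 861.
The largest integer below 861 is 860.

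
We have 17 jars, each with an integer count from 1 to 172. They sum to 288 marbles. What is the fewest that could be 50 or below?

12

If only k of them are at most 50, the other 17 − k are at least 51, so the total is at least (17 − k)·51 + k·1.
This is ≤ 288, so (17 − k)·51 + 1k ≤ 288, which gives k ≥ 12.
Exactly 12 works: 12 values at 1 and 5 at 51 total 267; raise one of the low values by 21 (still ≤ 50) to hit 288.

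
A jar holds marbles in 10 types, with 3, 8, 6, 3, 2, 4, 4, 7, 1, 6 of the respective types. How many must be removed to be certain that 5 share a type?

In the worst case you take as many as possible of each type without reaching 5: 3 + 4 + 4 + 3 + 2 + 4 + 4 + 4 + 1 + 4 = 33.
The next one must give 5 of some type, so 33 + 1 = 34.

34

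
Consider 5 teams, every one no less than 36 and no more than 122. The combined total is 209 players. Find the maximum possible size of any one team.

65

Maximizing one value means minimizing the remaining 4.
The other 4 contribute at least 4 × 36 = 144, leaving at most 209 − 144 = 65.
Since 65 ≤ 122, this is achievable: one at 65 and 4 at 36.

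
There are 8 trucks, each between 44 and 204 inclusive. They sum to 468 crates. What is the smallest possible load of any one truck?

Minimizing one value means maximizing the remaining 7.
The other 7 can take up 7 × 204 = 1428 ≥ 468 − 44, so one truck can sit at its floor of 44.
Achievable: one at 44 and the other 7 totalling 424, which fits since 7 × 44 ≤ 424 ≤ 7 × 204.

44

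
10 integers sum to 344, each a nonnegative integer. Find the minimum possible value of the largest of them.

35

The 10 values sum to 344, so their maximum is at least ⌈344/10⌉ = 35.
Achievable: 4 of them at 35 and 6 at 34 total 344.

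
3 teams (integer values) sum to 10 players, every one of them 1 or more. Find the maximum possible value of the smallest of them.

3

The average is 10/3 < 4, so some value is ≤ 3.
Achievable: 2 of them at 3 and 1 at 4 total 10.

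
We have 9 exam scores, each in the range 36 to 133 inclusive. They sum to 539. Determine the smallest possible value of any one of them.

36

To make one score as small as possible, make the other 8 as large as possible.
The other 8 can take up 8 × 133 = 1064 ≥ 539 − 36, so one score can sit at its floor of 36.
Achievable: one at 36 and the other 8 totalling 503, which fits since 8 × 36 ≤ 503 ≤ 8 × 133.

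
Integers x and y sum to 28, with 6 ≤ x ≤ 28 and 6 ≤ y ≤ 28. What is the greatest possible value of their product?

With x + y fixed, xy peaks when the two are closest together.
Taking x = 14 and y = 14 (both in [6, 28]) gives xy = 196.

196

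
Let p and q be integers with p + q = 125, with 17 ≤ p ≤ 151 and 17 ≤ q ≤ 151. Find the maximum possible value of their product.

For a fixed sum, the product pq is largest when p and q are as close as possible.
Taking p = 62 and q = 63 (both in [17, 151]) gives pq = 3906.

3906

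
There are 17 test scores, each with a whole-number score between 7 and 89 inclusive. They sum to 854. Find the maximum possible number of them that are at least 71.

11

If k of the values are ≥ 71, the total is ≥ 71k + 7(17 − k).
Setting 71k + 7(17 − k) ≤ 854 gives 64k ≤ 735, so k ≤ 11.
k = 11 is achieved by 11 values at 71 and 6 at 7, total 823; add 31 to one value (staying below 71) to reach 854.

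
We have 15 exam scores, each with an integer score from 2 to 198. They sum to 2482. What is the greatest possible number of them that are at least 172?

If k of the values are ≥ 172, the total is ≥ 172k + 2(15 − k).
Setting 172k + 2(15 − k) ≤ 2482 gives 170k ≤ 2452, so k ≤ 14.
k = 14 is achieved by 14 values at 172 and 1 at 2, total 2410; add 72 to one value (staying below 172) to reach 2482.

14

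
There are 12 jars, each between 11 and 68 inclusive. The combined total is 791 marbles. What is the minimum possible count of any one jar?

43

To make one jar as small as possible, make the other 11 as large as possible.
The other 11 contribute at most 11 × 68 = 748, leaving at least 791 − 748 = 43.
Since 43 ≥ 11, this is achievable: one at 43 and 11 at 68.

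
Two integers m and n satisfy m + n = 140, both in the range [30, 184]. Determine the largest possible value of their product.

4900

mn = m(140 − m) is maximized when m is as near 140/2 as the bounds allow.
Taking m = 70 and n = 70 (both in [30, 184]) gives mn = 4900.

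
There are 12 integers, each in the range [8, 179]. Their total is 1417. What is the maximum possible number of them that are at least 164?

With k values at 164 or above and the rest at least 8, the sum is at least 96 + 156k.
Since the sum is 1417, we need 156k ≤ 1321, i.e. k ≤ 8.
k = 8 is achieved by 8 values at 164 and 4 at 8, total 1344; add 73 to one value (staying below 164) to reach 1417.

8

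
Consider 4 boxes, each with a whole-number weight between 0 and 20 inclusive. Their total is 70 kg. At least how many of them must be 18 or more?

1

Each value short of 18 is at most 17, costing at least 20 − 17 = 3 against the maximum total of 80.
We can afford to lose at most 80 − 70 = 10, so at most ⌊10/3⌋ = 3 fall short, and at least 1 are ≥ 18.
Exactly 1 works: 1 value at 20 and 3 at 17 total 71; lower one of the high values by 1 (still ≥ 18) to hit 70.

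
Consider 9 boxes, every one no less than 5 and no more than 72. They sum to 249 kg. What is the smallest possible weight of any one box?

5

Minimizing one value means maximizing the remaining 8.
The other 8 can take up 8 × 72 = 576 ≥ 249 − 5, so one box can sit at its floor of 5.
Achievable: one at 5 and the other 8 totalling 244, which fits since 8 × 5 ≤ 244 ≤ 8 × 72.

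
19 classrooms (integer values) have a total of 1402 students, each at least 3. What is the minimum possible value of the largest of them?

Some value must be at least ⌈1402/19⌉ = 74, since 19 × 73 = 1387 < 1402.
Taking 4 copies of 73 and 15 copies of 74 gives exactly 1402, so 74 is attained.

74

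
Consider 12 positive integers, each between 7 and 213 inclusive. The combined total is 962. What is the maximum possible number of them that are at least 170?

Suppose k of them are at least 170. Those contribute at least 170 each and the other 12 − k at least 7 each.
So the total is at least 170k + 7(12 − k) = 84 + 163k. This must be ≤ 962, giving k ≤ 5.
k = 5 is achieved by 5 values at 170 and 7 at 7, total 899; add 63 to one value (staying below 170) to reach 962.

5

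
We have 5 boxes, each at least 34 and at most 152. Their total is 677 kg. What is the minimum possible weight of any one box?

To make one box as small as possible, make the other 4 as large as possible.
The other 4 contribute at most 4 × 152 = 608, leaving at least 677 − 608 = 69.
Since 69 ≥ 34, this is achievable: one at 69 and 4 at 152.

69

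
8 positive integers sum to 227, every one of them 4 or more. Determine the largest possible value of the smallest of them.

28

The 8 values sum to 227, so their minimum is at most ⌊227/8⌋ = 28.
Taking 5 copies of 28 and 3 copies of 29 gives exactly 227, so 28 is attained.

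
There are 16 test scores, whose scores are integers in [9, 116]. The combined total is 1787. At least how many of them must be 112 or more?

Each value short of 112 is at most 111, costing at least 116 − 111 = 5 against the maximum total of 1856.
We can afford to lose at most 1856 − 1787 = 69, so at most ⌊69/5⌋ = 13 fall short, and at least 3 are ≥ 112.
Exactly 3 works: 3 values at 116 and 13 at 111 total 1791; lower one of the high values by 4 (still ≥ 112) to hit 1787.

3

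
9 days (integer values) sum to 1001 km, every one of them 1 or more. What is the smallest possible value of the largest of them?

112

The average is 1001/9 > 111, so not all 9 can be 111 or less; the largest is ≥ 112.
Taking 7 copies of 111 and 2 copies of 112 gives exactly 1001, so 112 is attained.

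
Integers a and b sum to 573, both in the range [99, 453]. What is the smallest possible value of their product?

54360

Since a + b is fixed, pushing one of them to its bound minimizes the product.
The extreme feasible split is a = 120, b = 453, giving ab = 54360.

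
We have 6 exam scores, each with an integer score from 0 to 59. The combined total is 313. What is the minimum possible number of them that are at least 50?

Each value short of 50 is at most 49, costing at least 59 − 49 = 10 against the maximum total of 354.
We can afford to lose at most 354 − 313 = 41, so at most ⌊41/10⌋ = 4 fall short, and at least 2 are ≥ 50.
Exactly 2 works: 2 values at 59 and 4 at 49 total 314; lower one of the high values by 1 (still ≥ 50) to hit 313.

2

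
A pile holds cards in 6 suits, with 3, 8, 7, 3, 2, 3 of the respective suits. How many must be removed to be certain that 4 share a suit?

18

In the worst case you take as many as possible of each suit without reaching 4: 3 + 3 + 3 + 3 + 2 + 3 = 17.
The next one must give 4 of some suit, so 17 + 1 = 18.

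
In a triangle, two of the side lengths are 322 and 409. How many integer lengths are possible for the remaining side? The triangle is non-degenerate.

643

The triangle inequality gives |322 − 409| < c < 322 + 409, i.e. 87 < c < 731.
So c can be any integer from 88 to 730: 643 values.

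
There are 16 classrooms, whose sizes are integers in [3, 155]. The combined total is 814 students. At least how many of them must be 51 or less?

Let j be the number exceeding 51. Then the total is ≥ 52·j + 3·(16 − j) = 48 + 49j.
So 49j ≤ 766 and j ≤ 15; hence at least 16 − 15 = 1 are ≤ 51.
Exactly 1 works: 1 value at 3 and 15 at 52 total 783; raise one of the low values by 31 (still ≤ 51) to hit 814.

1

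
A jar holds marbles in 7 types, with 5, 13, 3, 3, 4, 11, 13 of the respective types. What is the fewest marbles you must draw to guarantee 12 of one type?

In the worst case you take as many as possible of each type without reaching 12: 5 + 11 + 3 + 3 + 4 + 11 + 11 = 48.
The next one must give 12 of some type, so 48 + 1 = 49.

49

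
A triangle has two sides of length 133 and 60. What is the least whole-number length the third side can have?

74

The third side must exceed |133 − 60| = 73.
The smallest integer above 73 is 74.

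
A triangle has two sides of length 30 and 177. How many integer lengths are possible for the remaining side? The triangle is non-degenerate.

59

The triangle inequality gives |30 − 177| < c < 30 + 177, i.e. 147 < c < 207.
So c can be any integer from 148 to 206: 59 values.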